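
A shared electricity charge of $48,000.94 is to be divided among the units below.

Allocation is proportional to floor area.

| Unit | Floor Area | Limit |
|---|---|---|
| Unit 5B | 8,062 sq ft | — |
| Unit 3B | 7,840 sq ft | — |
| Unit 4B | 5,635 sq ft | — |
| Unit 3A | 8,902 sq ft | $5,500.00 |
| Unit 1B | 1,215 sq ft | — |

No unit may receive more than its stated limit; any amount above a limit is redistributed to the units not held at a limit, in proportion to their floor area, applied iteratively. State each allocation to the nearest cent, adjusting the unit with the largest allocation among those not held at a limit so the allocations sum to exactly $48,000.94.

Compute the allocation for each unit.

Unit 5B: $15,059.89 | Unit 3B: $14,645.19 | Unit 4B: $10,526.23 | Unit 3A: $5,500.00 | Unit 1B: $2,269.63

Floor area total: 31,654.
Pro-rata shares before constraints: Unit 5B 12,225.4242; Unit 3B 11,888.7777; Unit 4B 8,545.0590; Unit 3A 13,499.2218; Unit 1B 1,842.4573.
Capped: Unit 3A ($5,500.00); balance $42,500.94 reallocated over remaining floor area 22,752.
Remaining shares: Unit 5B 15,059.8883 → $15,059.89; Unit 3B 14,645.1903 → $14,645.19; Unit 4B 10,526.2305 → $10,526.23; Unit 1B 2,269.6309 → $2,269.63.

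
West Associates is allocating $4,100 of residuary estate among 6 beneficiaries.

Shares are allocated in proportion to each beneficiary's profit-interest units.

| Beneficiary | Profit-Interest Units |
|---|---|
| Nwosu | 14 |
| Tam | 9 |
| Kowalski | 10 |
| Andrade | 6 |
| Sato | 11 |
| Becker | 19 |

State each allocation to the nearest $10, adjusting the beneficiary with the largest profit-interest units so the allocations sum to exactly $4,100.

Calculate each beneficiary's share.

Nwosu: $830; Tam: $530; Kowalski: $590; Andrade: $360; Sato: $650; Becker: $1,140

Sum of profit-interest units: 69.
Proportional shares: Nwosu 14/69 × $4,100 = 831.88; Tam 9/69 × $4,100 = 534.78; Kowalski 10/69 × $4,100 = 594.20; Andrade 6/69 × $4,100 = 356.52; Sato 11/69 × $4,100 = 653.62; Becker 19/69 × $4,100 = 1,128.99.
After rounding ($10): Nwosu $830; Tam $530; Kowalski $590; Andrade $360; Sato $650; Becker $1,130. Sum = $4,090.
Difference $4,100 − $4,090 = +$10 applied to largest profit-interest units (Becker): Becker becomes $1,140.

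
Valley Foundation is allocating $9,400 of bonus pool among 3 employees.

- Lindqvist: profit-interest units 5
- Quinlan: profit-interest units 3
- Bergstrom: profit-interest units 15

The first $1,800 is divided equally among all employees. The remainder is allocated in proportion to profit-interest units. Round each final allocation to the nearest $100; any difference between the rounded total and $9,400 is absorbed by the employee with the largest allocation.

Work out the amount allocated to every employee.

$1,800 shared equally gives $600 per employee.
Remainder $7,600 by profit-interest units (total 23): Lindqvist 1,652.17 → $1,700; Quinlan 991.30 → $1,000; Bergstrom 4,956.52 → $5,000.
Rounding difference −$100 on remainder applied to Bergstrom.
Totals: Lindqvist $600 + $1,700 = $2,300; Quinlan $600 + $1,000 = $1,600; Bergstrom $600 + $4,900 = $5,500.

Lindqvist: $2,300; Quinlan: $1,600; Bergstrom: $5,500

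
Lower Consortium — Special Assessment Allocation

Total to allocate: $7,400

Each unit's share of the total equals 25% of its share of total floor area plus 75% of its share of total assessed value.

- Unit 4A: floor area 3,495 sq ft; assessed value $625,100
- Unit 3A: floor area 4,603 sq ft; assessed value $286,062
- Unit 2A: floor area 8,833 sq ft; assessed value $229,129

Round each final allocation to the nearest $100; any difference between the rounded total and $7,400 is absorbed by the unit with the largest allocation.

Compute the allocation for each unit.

Unit 4A: $3,400 | Unit 3A: $1,900 | Unit 2A: $2,100

Totals — floor area 16,931, assessed value 1,140,291.
Combined weights (25% floor area + 75% assessed value): Unit 4A 0.4628; Unit 3A 0.2561; Unit 2A 0.2811.
Pro-rata amounts: Unit 4A 3,424.36; Unit 3A 1,895.27; Unit 2A 2,080.37.
After rounding ($100): Unit 4A $3,400; Unit 3A $1,900; Unit 2A $2,100. Sum = $7,400.
Sum already equals the total — no adjustment.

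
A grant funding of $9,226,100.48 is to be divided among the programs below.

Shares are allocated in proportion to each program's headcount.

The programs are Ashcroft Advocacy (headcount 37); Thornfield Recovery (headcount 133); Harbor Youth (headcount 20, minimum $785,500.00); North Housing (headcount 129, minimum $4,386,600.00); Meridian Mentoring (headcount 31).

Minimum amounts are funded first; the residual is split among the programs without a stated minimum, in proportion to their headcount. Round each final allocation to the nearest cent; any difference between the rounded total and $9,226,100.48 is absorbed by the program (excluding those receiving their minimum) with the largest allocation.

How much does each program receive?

Guaranteed amounts: Harbor Youth $785,500.00; North Housing $4,386,600.00. Balance $4,054,000.48.
Balance split over remaining headcount 201: Ashcroft Advocacy 746,258.7948 → $746,258.79; Thornfield Recovery 2,682,497.8300 → $2,682,497.83; Meridian Mentoring 625,243.8551 → $625,243.86.

Ashcroft Advocacy: $746,258.79 · Thornfield Recovery: $2,682,497.83 · Harbor Youth: $785,500.00 · North Housing: $4,386,600.00 · Meridian Mentoring: $625,243.86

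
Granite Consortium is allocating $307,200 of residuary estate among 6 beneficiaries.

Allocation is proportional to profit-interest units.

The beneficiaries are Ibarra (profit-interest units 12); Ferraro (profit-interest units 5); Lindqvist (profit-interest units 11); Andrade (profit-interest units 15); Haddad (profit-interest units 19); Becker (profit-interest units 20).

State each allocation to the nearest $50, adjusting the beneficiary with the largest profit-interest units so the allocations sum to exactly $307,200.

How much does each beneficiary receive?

Ibarra: $44,950 · Ferraro: $18,750 · Lindqvist: $41,200 · Andrade: $56,200 · Haddad: $71,200 · Becker: $74,900

Sum of profit-interest units: 82.
Pro-rata amounts: Ibarra 12/82 × $307,200 = 44,956.10; Ferraro 5/82 × $307,200 = 18,731.71; Lindqvist 11/82 × $307,200 = 41,209.76; Andrade 15/82 × $307,200 = 56,195.12; Haddad 19/82 × $307,200 = 71,180.49; Becker 20/82 × $307,200 = 74,926.83.
After rounding ($50): Ibarra $44,950; Ferraro $18,750; Lindqvist $41,200; Andrade $56,200; Haddad $71,200; Becker $74,950. Sum = $307,250.
Difference $307,200 − $307,250 = −$50 applied to largest profit-interest units (Becker): Becker becomes $74,900.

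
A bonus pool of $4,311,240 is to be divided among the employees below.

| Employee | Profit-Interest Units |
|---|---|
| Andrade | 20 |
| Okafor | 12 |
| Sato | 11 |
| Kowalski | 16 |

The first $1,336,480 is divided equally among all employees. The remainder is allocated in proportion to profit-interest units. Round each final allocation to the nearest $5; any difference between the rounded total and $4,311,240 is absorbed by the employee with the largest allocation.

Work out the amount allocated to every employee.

Andrade: $1,342,515 | Okafor: $939,155 | Sato: $888,735 | Kowalski: $1,140,835

$1,336,480 shared equally gives $334,120 per employee.
Remainder $2,974,760 by profit-interest units (total 59): Andrade 1,008,393.22 → $1,008,395; Okafor 605,035.93 → $605,035; Sato 554,616.27 → $554,615; Kowalski 806,714.58 → $806,715.
Totals: Andrade $334,120 + $1,008,395 = $1,342,515; Okafor $334,120 + $605,035 = $939,155; Sato $334,120 + $554,615 = $888,735; Kowalski $334,120 + $806,715 = $1,140,835.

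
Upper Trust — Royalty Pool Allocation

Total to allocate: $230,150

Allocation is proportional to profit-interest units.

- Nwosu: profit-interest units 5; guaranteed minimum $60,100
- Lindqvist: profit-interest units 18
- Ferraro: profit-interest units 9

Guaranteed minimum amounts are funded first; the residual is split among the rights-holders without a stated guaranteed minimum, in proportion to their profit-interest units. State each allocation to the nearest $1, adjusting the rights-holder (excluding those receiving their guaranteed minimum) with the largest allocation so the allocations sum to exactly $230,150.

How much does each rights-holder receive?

Nwosu: $60,100; Lindqvist: $113,367; Ferraro: $56,683

Minimums first: Nwosu $60,100. Balance $170,050.
Balance split over remaining profit-interest units 27: Lindqvist 113,366.67 → $113,367; Ferraro 56,683.33 → $56,683.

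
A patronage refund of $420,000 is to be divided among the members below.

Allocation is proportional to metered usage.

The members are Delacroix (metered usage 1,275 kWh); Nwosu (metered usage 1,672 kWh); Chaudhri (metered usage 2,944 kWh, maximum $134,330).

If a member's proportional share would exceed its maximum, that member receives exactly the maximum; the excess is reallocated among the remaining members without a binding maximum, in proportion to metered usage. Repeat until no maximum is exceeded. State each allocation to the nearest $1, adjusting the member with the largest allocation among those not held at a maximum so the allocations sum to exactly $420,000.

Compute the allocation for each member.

Delacroix: $123,593; Nwosu: $162,077; Chaudhri: $134,330

Metered usage total: 5,891.
Unconstrained shares: Delacroix 90,901.37; Nwosu 119,205.57; Chaudhri 209,893.06.
Held at cap: Chaudhri ($134,330); balance $285,670 reallocated over remaining metered usage 2,947.
Shares after redistribution: Delacroix 123,593.23 → $123,593; Nwosu 162,076.77 → $162,077.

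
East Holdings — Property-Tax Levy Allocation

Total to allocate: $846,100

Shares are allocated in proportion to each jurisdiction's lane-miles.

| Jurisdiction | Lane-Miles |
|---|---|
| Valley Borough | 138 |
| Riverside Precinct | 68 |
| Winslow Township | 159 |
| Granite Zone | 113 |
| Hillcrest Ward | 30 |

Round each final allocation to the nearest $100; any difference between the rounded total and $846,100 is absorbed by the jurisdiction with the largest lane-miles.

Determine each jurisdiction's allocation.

Valley Borough: $229,800 | Riverside Precinct: $113,300 | Winslow Township: $264,800 | Granite Zone: $188,200 | Hillcrest Ward: $50,000

Lane-miles total: 138 + 68 + 159 + 113 + 30 = 508.
Unrounded shares: Valley Borough 229,846.06; Riverside Precinct 113,257.48; Winslow Township 264,822.64; Granite Zone 188,207.28; Hillcrest Ward 49,966.54.
At nearest $100: Valley Borough $229,800; Riverside Precinct $113,300; Winslow Township $264,800; Granite Zone $188,200; Hillcrest Ward $50,000. Sum = $846,100.
Rounded total matches; no reconciliation needed.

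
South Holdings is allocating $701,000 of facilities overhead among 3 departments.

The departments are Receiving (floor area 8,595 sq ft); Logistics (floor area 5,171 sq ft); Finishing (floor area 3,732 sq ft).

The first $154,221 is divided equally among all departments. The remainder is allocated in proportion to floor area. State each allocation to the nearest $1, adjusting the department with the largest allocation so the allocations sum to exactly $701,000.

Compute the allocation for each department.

First tranche $154,221 split equally: $51,407 each.
Remainder $546,779 by floor area (total 17,498): Receiving 268,577.29 → $268,577; Logistics 161,583.85 → $161,584; Finishing 116,617.86 → $116,618.
Totals: Receiving $51,407 + $268,577 = $319,984; Logistics $51,407 + $161,584 = $212,991; Finishing $51,407 + $116,618 = $168,025.

Receiving: $319,984 | Logistics: $212,991 | Finishing: $168,025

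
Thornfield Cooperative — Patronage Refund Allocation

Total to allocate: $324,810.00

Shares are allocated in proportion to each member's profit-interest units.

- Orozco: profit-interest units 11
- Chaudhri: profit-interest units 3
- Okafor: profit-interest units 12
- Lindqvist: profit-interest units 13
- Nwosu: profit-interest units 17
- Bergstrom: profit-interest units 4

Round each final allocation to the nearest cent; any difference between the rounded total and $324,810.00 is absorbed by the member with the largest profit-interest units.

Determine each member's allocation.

Orozco: $59,548.50; Chaudhri: $16,240.50; Okafor: $64,962.00; Lindqvist: $70,375.50; Nwosu: $92,029.50; Bergstrom: $21,654.00

Total profit-interest units = 11 + 3 + 12 + 13 + 17 + 4 = 60.
Pro-rata amounts: Orozco 59,548.5000; Chaudhri 16,240.5000; Okafor 64,962.0000; Lindqvist 70,375.5000; Nwosu 92,029.5000; Bergstrom 21,654.0000.
Rounded to nearest cent: Orozco $59,548.50; Chaudhri $16,240.50; Okafor $64,962.00; Lindqvist $70,375.50; Nwosu $92,029.50; Bergstrom $21,654.00. Sum = $324,810.00.
Sum already equals the total — no adjustment.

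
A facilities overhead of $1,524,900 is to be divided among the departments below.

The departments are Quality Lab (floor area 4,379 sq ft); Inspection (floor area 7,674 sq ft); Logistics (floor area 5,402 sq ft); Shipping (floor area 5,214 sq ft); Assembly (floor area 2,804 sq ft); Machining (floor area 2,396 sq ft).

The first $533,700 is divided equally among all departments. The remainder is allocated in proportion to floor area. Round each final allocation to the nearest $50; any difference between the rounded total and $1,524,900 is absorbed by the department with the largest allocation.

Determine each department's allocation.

Equal tier: $533,700 ÷ 6 = $88,950 apiece.
Remainder $991,200 by floor area (total 27,869): Quality Lab 155,745.27 → $155,750; Inspection 272,936.55 → $272,950; Logistics 192,129.69 → $192,150; Shipping 185,443.21 → $185,450; Assembly 99,728.19 → $99,750; Machining 85,217.09 → $85,200.
Rounding difference −$50 on remainder applied to Inspection.
Totals: Quality Lab $88,950 + $155,750 = $244,700; Inspection $88,950 + $272,900 = $361,850; Logistics $88,950 + $192,150 = $281,100; Shipping $88,950 + $185,450 = $274,400; Assembly $88,950 + $99,750 = $188,700; Machining $88,950 + $85,200 = $174,150.

Quality Lab: $244,700 | Inspection: $361,850 | Logistics: $281,100 | Shipping: $274,400 | Assembly: $188,700 | Machining: $174,150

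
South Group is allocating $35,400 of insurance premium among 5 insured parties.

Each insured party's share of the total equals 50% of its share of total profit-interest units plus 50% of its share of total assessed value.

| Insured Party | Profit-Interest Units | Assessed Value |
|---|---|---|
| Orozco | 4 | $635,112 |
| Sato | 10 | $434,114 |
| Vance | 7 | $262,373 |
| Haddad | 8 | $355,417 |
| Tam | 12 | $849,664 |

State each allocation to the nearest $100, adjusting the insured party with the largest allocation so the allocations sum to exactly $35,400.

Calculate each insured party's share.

Orozco: $6,200 · Sato: $7,300 · Vance: $4,900 · Haddad: $5,900 · Tam: $11,100

Profit-interest units total 41; assessed value total 2,536,680.
Blended shares (50% profit-interest units + 50% assessed value): Orozco 0.1740; Sato 0.2075; Vance 0.1371; Haddad 0.1676; Tam 0.3138.
Proportional shares: Orozco 6,158.40; Sato 7,346.16; Vance 4,852.69; Haddad 5,933.62; Tam 11,109.12.
Rounded to nearest $100: Orozco $6,200; Sato $7,300; Vance $4,900; Haddad $5,900; Tam $11,100. Sum = $35,400.
Sum already equals the total — no adjustment.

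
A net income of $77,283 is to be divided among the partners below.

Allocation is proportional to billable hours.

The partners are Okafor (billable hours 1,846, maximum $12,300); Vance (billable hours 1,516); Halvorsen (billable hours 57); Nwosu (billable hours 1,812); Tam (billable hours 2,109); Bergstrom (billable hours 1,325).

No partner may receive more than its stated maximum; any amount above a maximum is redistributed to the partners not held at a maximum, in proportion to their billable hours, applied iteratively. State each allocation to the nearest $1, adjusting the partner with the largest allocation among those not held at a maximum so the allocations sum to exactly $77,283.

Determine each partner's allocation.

Combined billable hours = 8,665.
Proportional shares (ignoring caps): Okafor 16,464.45; Vance 13,521.18; Halvorsen 508.38; Nwosu 16,161.20; Tam 18,810.14; Bergstrom 11,817.65.
Cap binds for Okafor ($12,300); residual $64,983 reallocated over remaining billable hours 6,819.
Redistributed shares: Vance 14,447.02 → $14,447; Halvorsen 543.19 → $543; Nwosu 17,267.81 → $17,268; Tam 20,098.13 → $20,098; Bergstrom 12,626.85 → $12,627.

Okafor: $12,300; Vance: $14,447; Halvorsen: $543; Nwosu: $17,268; Tam: $20,098; Bergstrom: $12,627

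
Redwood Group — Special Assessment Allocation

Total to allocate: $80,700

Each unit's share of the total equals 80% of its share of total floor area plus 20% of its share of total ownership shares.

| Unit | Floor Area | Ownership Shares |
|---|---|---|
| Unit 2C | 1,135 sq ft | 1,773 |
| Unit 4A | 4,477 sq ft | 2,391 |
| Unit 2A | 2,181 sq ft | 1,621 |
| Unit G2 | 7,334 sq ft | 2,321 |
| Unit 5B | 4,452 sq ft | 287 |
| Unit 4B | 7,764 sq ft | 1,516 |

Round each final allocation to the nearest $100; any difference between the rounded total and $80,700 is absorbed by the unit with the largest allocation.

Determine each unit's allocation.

Unit 2C: $5,600 | Unit 4A: $14,500 | Unit 2A: $7,800 | Unit G2: $21,000 | Unit 5B: $11,000 | Unit 4B: $20,800

Floor area total 27,343; ownership shares total 9,909.
Composite weights (80% floor area + 20% ownership shares): Unit 2C 0.0690; Unit 4A 0.1792; Unit 2A 0.0965; Unit G2 0.2614; Unit 5B 0.1360; Unit 4B 0.2578.
Unrounded shares: Unit 2C 5,567.77; Unit 4A 14,465.23; Unit 2A 7,789.92; Unit G2 21,096.92; Unit 5B 10,979.16; Unit 4B 20,801.00.
At nearest $100: Unit 2C $5,600; Unit 4A $14,500; Unit 2A $7,800; Unit G2 $21,100; Unit 5B $11,000; Unit 4B $20,800. Sum = $80,800.
Difference $80,700 − $80,800 = −$100 applied to largest allocation (Unit G2): Unit G2 becomes $21,000.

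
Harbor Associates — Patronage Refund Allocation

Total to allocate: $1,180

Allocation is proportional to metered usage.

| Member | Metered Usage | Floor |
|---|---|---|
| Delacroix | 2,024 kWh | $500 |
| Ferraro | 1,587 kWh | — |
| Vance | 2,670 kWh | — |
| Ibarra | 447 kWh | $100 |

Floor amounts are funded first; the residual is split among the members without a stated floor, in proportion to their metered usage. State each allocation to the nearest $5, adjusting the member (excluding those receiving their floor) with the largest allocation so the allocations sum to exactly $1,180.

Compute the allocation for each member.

Delacroix: $500 | Ferraro: $215 | Vance: $365 | Ibarra: $100

Fund the minimums — Delacroix $500; Ibarra $100. Remaining pool $580.
Remaining pool split over remaining metered usage 4,257: Ferraro 216.22 → $215; Vance 363.78 → $365.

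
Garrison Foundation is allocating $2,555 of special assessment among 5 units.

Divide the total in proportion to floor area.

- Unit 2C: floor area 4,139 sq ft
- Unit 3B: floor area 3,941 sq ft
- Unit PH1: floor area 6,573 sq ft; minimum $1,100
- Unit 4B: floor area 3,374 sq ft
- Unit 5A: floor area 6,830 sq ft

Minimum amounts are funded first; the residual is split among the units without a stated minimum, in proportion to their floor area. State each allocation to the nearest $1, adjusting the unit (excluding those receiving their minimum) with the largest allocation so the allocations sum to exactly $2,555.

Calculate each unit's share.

Guaranteed amounts: Unit PH1 $1,100. Residual $1,455.
Residual split over remaining floor area 18,284: Unit 2C 329.37 → $329; Unit 3B 313.62 → $314; Unit 4B 268.495 → $268; Unit 5A 543.52 → $544.

Unit 2C: $329 | Unit 3B: $314 | Unit PH1: $1,100 | Unit 4B: $268 | Unit 5A: $544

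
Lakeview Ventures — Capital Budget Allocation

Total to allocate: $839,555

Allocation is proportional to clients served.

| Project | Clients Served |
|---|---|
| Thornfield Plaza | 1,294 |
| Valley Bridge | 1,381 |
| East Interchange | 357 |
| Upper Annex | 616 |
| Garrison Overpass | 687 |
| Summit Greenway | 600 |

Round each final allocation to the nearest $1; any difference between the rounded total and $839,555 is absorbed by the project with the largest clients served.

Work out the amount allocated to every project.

Thornfield Plaza: $220,139 · Valley Bridge: $234,938 · East Interchange: $60,734 · Upper Annex: $104,796 · Garrison Overpass: $116,874 · Summit Greenway: $102,074

Clients served total: 1,294 + 1,381 + 357 + 616 + 687 + 600 = 4,935.
Proportional shares: Thornfield Plaza 220,138.64; Valley Bridge 234,939.30; East Interchange 60,733.77; Upper Annex 104,795.52; Garrison Overpass 116,874.22; Summit Greenway 102,073.56.
After rounding ($1): Thornfield Plaza $220,139; Valley Bridge $234,939; East Interchange $60,734; Upper Annex $104,796; Garrison Overpass $116,874; Summit Greenway $102,074. Sum = $839,556.
Difference $839,555 − $839,556 = −$1 applied to largest clients served (Valley Bridge): Valley Bridge becomes $234,938.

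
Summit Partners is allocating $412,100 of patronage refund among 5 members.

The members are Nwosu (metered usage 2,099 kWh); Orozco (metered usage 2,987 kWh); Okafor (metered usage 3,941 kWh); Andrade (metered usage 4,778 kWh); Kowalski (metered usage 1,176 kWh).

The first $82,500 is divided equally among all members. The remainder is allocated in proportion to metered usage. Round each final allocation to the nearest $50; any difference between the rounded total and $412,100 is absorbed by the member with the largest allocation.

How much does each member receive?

Equal tier: $82,500 ÷ 5 = $16,500 apiece.
Remainder $329,600 by metered usage (total 14,981): Nwosu 46,180.52 → $46,200; Orozco 65,717.59 → $65,700; Okafor 86,706.74 → $86,700; Andrade 105,121.74 → $105,100; Kowalski 25,873.41 → $25,850.
Rounding difference +$50 on remainder applied to Andrade.
Totals: Nwosu $16,500 + $46,200 = $62,700; Orozco $16,500 + $65,700 = $82,200; Okafor $16,500 + $86,700 = $103,200; Andrade $16,500 + $105,150 = $121,650; Kowalski $16,500 + $25,850 = $42,350.

Nwosu: $62,700 | Orozco: $82,200 | Okafor: $103,200 | Andrade: $121,650 | Kowalski: $42,350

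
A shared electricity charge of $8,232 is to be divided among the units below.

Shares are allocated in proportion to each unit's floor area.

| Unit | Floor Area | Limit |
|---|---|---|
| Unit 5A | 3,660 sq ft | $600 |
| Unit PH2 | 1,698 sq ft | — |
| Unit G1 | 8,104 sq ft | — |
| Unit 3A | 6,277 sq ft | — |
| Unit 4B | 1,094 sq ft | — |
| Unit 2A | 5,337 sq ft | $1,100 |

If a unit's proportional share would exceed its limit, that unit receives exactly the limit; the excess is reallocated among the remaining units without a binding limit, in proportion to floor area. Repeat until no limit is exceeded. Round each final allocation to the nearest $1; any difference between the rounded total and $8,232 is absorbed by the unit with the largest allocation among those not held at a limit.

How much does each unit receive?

Unit 5A: $600 | Unit PH2: $646 | Unit G1: $3,082 | Unit 3A: $2,388 | Unit 4B: $416 | Unit 2A: $1,100

Combined floor area = 26,170.
Pro-rata shares before constraints: Unit 5A 1,151.28; Unit PH2 534.12; Unit G1 2,549.18; Unit 3A 1,974.48; Unit 4B 344.13; Unit 2A 1,678.80.
Capped: Unit 5A ($600), Unit 2A ($1,100); residual $6,532 reallocated over remaining floor area 17,173.
Shares after redistribution: Unit PH2 645.86 → $646; Unit G1 3,082.47 → $3,082; Unit 3A 2,387.55 → $2,388; Unit 4B 416.12 → $416.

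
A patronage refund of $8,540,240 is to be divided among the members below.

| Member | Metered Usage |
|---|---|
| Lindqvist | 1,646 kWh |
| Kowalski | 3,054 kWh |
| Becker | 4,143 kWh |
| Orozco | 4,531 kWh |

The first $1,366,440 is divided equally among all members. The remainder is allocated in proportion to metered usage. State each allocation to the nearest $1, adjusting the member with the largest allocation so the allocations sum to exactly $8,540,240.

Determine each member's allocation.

$1,366,440 shared equally gives $341,610 per member.
Remainder $7,173,800 by metered usage (total 13,374): Lindqvist 882,912.73 → $882,913; Kowalski 1,638,162.49 → $1,638,162; Becker 2,222,300.99 → $2,222,301; Orozco 2,430,423.79 → $2,430,424.
Totals: Lindqvist $341,610 + $882,913 = $1,224,523; Kowalski $341,610 + $1,638,162 = $1,979,772; Becker $341,610 + $2,222,301 = $2,563,911; Orozco $341,610 + $2,430,424 = $2,772,034.

Lindqvist: $1,224,523; Kowalski: $1,979,772; Becker: $2,563,911; Orozco: $2,772,034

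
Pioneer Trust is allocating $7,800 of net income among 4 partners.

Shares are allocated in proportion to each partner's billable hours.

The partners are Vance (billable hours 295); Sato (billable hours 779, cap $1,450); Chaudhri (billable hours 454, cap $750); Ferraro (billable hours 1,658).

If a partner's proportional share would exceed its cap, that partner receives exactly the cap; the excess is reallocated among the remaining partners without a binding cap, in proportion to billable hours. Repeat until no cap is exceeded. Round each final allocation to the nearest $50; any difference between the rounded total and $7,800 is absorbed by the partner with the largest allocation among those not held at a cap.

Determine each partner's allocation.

Vance: $850 | Sato: $1,450 | Chaudhri: $750 | Ferraro: $4,750

Total billable hours = 3,186.
Proportional shares (ignoring caps): Vance 722.22; Sato 1,907.16; Chaudhri 1,111.49; Ferraro 4,059.13.
Capped: Sato ($1,450), Chaudhri ($750); balance $5,600 reallocated over remaining billable hours 1,953.
Shares after redistribution: Vance 845.88 → $850; Ferraro 4,754.12 → $4,750.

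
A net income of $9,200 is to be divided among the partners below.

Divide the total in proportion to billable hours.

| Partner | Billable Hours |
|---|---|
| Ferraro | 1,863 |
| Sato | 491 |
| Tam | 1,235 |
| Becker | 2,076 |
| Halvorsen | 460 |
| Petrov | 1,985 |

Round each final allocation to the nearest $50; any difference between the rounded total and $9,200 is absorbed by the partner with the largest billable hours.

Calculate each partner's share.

Ferraro: $2,100 | Sato: $550 | Tam: $1,400 | Becker: $2,400 | Halvorsen: $500 | Petrov: $2,250

Combined billable hours = 1,863 + 491 + 1,235 + 2,076 + 460 + 1,985 = 8,110.
Pro-rata amounts: Ferraro 2,113.39; Sato 556.99; Tam 1,400.99; Becker 2,355.02; Halvorsen 521.82; Petrov 2,251.79.
At nearest $50: Ferraro $2,100; Sato $550; Tam $1,400; Becker $2,350; Halvorsen $500; Petrov $2,250. Sum = $9,150.
Difference $9,200 − $9,150 = +$50 applied to largest billable hours (Becker): Becker becomes $2,400.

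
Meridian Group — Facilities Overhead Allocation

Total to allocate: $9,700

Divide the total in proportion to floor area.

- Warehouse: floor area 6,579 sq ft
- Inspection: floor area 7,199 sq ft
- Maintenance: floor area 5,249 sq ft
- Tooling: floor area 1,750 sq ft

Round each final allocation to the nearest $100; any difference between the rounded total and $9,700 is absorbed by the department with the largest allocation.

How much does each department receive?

Combined floor area = 20,777.
Proportional shares: Warehouse 6,579/20,777 × $9,700 = 3,071.49; Inspection 7,199/20,777 × $9,700 = 3,360.94; Maintenance 5,249/20,777 × $9,700 = 2,450.56; Tooling 1,750/20,777 × $9,700 = 817.01.
At nearest $100: Warehouse $3,100; Inspection $3,400; Maintenance $2,500; Tooling $800. Sum = $9,800.
Difference $9,700 − $9,800 = −$100 applied to largest allocation (Inspection): Inspection becomes $3,300.

Warehouse: $3,100; Inspection: $3,300; Maintenance: $2,500; Tooling: $800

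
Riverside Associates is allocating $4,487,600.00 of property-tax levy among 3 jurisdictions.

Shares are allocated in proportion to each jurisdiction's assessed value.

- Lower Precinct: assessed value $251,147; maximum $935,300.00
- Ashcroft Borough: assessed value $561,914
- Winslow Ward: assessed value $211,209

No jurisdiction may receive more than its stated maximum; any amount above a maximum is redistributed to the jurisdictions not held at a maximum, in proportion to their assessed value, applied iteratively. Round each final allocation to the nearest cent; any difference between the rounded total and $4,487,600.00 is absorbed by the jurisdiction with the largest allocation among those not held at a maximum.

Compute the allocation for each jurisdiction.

Lower Precinct: $935,300.00 · Ashcroft Borough: $2,581,849.33 · Winslow Ward: $970,450.67

Total assessed value = 1,024,270.
Pro-rata shares before constraints: Lower Precinct 1,100,341.9774; Ashcroft Borough 2,461,895.0730; Winslow Ward 925,362.9496.
Capped: Lower Precinct ($935,300.00); residual $3,552,300.00 reallocated over remaining assessed value 773,123.
Redistributed shares: Ashcroft Borough 2,581,849.3334 → $2,581,849.33; Winslow Ward 970,450.6666 → $970,450.67.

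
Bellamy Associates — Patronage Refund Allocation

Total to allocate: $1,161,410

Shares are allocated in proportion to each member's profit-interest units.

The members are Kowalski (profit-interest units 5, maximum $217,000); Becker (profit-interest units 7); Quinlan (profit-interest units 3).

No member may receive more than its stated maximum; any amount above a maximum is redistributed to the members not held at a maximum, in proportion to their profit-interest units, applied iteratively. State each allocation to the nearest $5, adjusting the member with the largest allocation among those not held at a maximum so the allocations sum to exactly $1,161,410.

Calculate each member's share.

Sum of profit-interest units: 15.
Pro-rata shares before constraints: Kowalski 387,136.67; Becker 541,991.33; Quinlan 232,282.00.
Held at cap: Kowalski ($217,000); remaining pool $944,410 reallocated over remaining profit-interest units 10.
Redistributed shares: Becker 661,087.00 → $661,085; Quinlan 283,323.00 → $283,325.

Kowalski: $217,000 · Becker: $661,085 · Quinlan: $283,325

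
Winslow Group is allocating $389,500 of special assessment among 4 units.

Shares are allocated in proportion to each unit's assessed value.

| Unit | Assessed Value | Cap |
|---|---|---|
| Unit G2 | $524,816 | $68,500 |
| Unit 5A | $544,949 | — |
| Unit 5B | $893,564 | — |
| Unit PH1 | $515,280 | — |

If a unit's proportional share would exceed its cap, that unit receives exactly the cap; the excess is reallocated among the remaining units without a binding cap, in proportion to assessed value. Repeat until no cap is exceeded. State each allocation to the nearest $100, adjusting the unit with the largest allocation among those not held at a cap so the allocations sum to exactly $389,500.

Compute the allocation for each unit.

Unit G2: $68,500 · Unit 5A: $89,500 · Unit 5B: $146,800 · Unit PH1: $84,700

Combined assessed value = 2,478,609.
Unconstrained shares: Unit G2 82,472.00; Unit 5A 85,635.79; Unit 5B 140,418.75; Unit PH1 80,973.47.
Capped: Unit G2 ($68,500); balance $321,000 reallocated over remaining assessed value 1,953,793.
Redistributed shares: Unit 5A 89,532.84 → $89,500; Unit 5B 146,808.82 → $146,800; Unit PH1 84,658.34 → $84,700.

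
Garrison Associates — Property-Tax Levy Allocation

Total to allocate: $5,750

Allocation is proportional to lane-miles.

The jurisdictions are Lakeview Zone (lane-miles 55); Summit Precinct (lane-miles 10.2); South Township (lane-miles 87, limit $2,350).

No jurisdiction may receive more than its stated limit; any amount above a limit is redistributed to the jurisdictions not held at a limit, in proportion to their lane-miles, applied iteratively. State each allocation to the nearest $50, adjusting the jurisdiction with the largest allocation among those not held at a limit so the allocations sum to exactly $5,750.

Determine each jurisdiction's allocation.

Sum of lane-miles: 152.2.
Unconstrained shares: Lakeview Zone 2,077.86; Summit Precinct 385.35; South Township 3,286.79.
Cap binds for South Township ($2,350); residual $3,400 reallocated over remaining lane-miles 65.2.
Shares after redistribution: Lakeview Zone 2,868.10 → $2,850; Summit Precinct 531.90 → $550.

Lakeview Zone: $2,850; Summit Precinct: $550; South Township: $2,350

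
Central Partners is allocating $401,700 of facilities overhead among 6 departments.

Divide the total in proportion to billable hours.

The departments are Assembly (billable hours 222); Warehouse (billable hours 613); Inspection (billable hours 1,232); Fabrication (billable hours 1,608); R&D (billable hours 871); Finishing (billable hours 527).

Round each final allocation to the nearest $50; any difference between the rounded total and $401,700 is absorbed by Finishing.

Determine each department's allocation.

Total billable hours = 5,073.
Pro-rata amounts: Assembly 222/5,073 × $401,700 = 17,578.83; Warehouse 613/5,073 × $401,700 = 48,539.74; Inspection 1,232/5,073 × $401,700 = 97,554.58; Fabrication 1,608/5,073 × $401,700 = 127,327.74; R&D 871/5,073 × $401,700 = 68,969.19; Finishing 527/5,073 × $401,700 = 41,729.92.
Rounded to nearest $50: Assembly $17,600; Warehouse $48,550; Inspection $97,550; Fabrication $127,350; R&D $68,950; Finishing $41,750. Sum = $401,750.
Difference $401,700 − $401,750 = −$50 applied to Finishing: Finishing becomes $41,700.

Assembly: $17,600 | Warehouse: $48,550 | Inspection: $97,550 | Fabrication: $127,350 | R&D: $68,950 | Finishing: $41,700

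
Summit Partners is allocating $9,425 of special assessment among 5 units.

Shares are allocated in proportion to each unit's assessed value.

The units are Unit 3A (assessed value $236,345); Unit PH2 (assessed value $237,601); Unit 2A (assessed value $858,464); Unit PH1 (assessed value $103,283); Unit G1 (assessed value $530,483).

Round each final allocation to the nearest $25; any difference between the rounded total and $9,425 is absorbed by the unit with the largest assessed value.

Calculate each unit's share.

Unit 3A: $1,125; Unit PH2: $1,150; Unit 2A: $4,100; Unit PH1: $500; Unit G1: $2,550

Assessed value total: 1,966,176.
Proportional shares: Unit 3A 236,345/1,966,176 × $9,425 = 1,132.94; Unit PH2 237,601/1,966,176 × $9,425 = 1,138.96; Unit 2A 858,464/1,966,176 × $9,425 = 4,115.11; Unit PH1 103,283/1,966,176 × $9,425 = 495.09; Unit G1 530,483/1,966,176 × $9,425 = 2,542.91.
Rounded to nearest $25: Unit 3A $1,125; Unit PH2 $1,150; Unit 2A $4,125; Unit PH1 $500; Unit G1 $2,550. Sum = $9,450.
Difference $9,425 − $9,450 = −$25 applied to largest assessed value (Unit 2A): Unit 2A becomes $4,100.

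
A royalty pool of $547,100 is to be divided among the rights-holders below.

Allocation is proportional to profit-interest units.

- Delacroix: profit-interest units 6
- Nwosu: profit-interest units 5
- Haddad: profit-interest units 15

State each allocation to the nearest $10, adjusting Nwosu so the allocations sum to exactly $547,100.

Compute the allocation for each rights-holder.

Delacroix: $126,250; Nwosu: $105,220; Haddad: $315,630

Sum of profit-interest units: 26.
Proportional shares: Delacroix 6/26 × $547,100 = 126,253.85; Nwosu 5/26 × $547,100 = 105,211.54; Haddad 15/26 × $547,100 = 315,634.62.
At nearest $10: Delacroix $126,250; Nwosu $105,210; Haddad $315,630. Sum = $547,090.
Difference $547,100 − $547,090 = +$10 applied to Nwosu: Nwosu becomes $105,220.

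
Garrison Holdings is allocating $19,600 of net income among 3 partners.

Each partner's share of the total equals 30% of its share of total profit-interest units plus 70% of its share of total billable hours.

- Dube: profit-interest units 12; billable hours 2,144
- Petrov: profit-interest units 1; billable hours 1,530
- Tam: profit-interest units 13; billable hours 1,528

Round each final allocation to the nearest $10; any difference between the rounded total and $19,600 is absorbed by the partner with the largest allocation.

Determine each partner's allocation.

Dube: $8,370; Petrov: $4,260; Tam: $6,970

Profit-interest units total 26; billable hours total 5,202.
Combined weights (30% profit-interest units + 70% billable hours): Dube 0.4270; Petrov 0.2174; Tam 0.3556.
Raw shares: Dube 8,368.53; Petrov 4,261.45; Tam 6,970.02.
After rounding ($10): Dube $8,370; Petrov $4,260; Tam $6,970. Sum = $19,600.
Rounded total matches; no reconciliation needed.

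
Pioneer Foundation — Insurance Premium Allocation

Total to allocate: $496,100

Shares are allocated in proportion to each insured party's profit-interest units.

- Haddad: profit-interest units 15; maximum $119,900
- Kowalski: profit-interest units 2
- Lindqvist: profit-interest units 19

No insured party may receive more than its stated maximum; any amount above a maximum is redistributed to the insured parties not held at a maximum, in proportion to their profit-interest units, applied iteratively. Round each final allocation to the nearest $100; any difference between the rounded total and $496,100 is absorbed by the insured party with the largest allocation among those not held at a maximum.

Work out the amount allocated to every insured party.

Profit-interest units total: 36.
Unconstrained shares: Haddad 206,708.33; Kowalski 27,561.11; Lindqvist 261,830.56.
Capped: Haddad ($119,900); residual $376,200 reallocated over remaining profit-interest units 21.
Shares after redistribution: Kowalski 35,828.57 → $35,800; Lindqvist 340,371.43 → $340,400.

Haddad: $119,900; Kowalski: $35,800; Lindqvist: $340,400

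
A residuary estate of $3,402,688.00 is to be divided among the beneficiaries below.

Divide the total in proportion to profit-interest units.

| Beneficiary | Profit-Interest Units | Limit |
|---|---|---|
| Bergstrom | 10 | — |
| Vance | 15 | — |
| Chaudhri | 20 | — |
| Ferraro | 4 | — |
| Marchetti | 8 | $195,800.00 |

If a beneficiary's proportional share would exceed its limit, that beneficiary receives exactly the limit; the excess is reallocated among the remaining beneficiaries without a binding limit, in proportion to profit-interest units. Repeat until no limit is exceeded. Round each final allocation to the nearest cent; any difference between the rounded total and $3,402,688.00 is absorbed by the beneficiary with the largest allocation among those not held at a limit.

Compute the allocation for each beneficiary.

Sum of profit-interest units: 57.
Pro-rata shares before constraints: Bergstrom 596,962.8070; Vance 895,444.2105; Chaudhri 1,193,925.6140; Ferraro 238,785.1228; Marchetti 477,570.2456.
Cap binds for Marchetti ($195,800.00); remaining pool $3,206,888.00 reallocated over remaining profit-interest units 49.
Shares after redistribution: Bergstrom 654,466.9388 → $654,466.94; Vance 981,700.4082 → $981,700.41; Chaudhri 1,308,933.8776 → $1,308,933.88; Ferraro 261,786.7755 → $261,786.78.
Rounding difference −$0.01 applied to Chaudhri → $1,308,933.87.

Bergstrom: $654,466.94 | Vance: $981,700.41 | Chaudhri: $1,308,933.87 | Ferraro: $261,786.78 | Marchetti: $195,800.00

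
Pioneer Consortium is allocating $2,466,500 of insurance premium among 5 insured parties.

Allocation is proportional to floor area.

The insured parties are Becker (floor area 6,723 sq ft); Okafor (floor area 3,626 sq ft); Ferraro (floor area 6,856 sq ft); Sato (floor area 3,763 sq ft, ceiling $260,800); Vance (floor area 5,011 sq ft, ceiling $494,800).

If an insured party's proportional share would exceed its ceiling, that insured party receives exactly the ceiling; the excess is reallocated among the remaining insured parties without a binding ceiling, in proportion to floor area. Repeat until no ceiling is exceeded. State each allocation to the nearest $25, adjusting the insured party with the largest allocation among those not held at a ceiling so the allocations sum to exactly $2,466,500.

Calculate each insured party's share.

Sum of floor area: 25,979.
Pro-rata shares before constraints: Becker 638,295.53; Okafor 344,259.94; Ferraro 650,922.82; Sato 357,267.00; Vance 475,754.71.
Held at cap: Sato ($260,800); balance $2,205,700 reallocated over remaining floor area 22,216.
Held at cap: Vance ($494,800); balance $1,710,900 reallocated over remaining floor area 17,205.
Redistributed shares: Becker 668,548.72 → $668,550; Okafor 360,576.77 → $360,575; Ferraro 681,774.51 → $681,775.

Becker: $668,550 · Okafor: $360,575 · Ferraro: $681,775 · Sato: $260,800 · Vance: $494,800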